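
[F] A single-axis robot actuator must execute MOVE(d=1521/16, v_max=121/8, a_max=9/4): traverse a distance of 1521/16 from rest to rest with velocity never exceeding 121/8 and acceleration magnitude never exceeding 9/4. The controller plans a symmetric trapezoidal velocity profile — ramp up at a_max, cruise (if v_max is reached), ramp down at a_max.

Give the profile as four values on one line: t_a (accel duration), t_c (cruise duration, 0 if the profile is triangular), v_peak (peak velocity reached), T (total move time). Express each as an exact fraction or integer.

t_a=13/2 t_c=0 v_peak=117/8 T=13

(v_max)²/a_max = (121/8)²/(9/4) = 14641/144
1521/16 < 14641/144 so t_c = 0
v_peak = √(1521/16·9/4) = √(13689/64) = 117/8
t_a = (117/8)/(9/4) = 13/2; t_c = 0
T = 2·13/2 = 13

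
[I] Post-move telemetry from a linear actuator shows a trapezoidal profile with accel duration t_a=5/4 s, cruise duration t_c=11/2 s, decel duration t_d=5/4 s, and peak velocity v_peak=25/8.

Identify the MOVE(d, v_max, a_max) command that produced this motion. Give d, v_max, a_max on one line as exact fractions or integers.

a_max = (25/8)/(5/4) = 5/2
d_a = ½·25/8·5/4 = 125/64; d_c = 25/8·11/2 = 275/16
d = 2·125/64 + 275/16 = 675/32
t_c = 11/2 > 0 so v_max = 25/8

d=675/32 v_max=25/8 a_max=5/2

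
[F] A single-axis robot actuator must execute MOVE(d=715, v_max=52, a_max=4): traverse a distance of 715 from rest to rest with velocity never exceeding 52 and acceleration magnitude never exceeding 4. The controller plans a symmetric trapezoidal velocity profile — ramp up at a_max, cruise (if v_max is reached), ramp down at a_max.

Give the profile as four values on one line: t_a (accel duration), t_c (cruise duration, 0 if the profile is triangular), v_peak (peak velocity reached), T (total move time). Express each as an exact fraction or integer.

t_a=13 t_c=3/4 v_peak=52 T=107/4

(v_max)²/a_max = 52²/4 = 676
715 ≥ 676 so v_max reached
t_a = 52/4 = 13; v_peak = 52
d_cruise = 715 − 676 = 39; t_c = 39/52 = 3/4
T = 2·13 + 3/4 = 107/4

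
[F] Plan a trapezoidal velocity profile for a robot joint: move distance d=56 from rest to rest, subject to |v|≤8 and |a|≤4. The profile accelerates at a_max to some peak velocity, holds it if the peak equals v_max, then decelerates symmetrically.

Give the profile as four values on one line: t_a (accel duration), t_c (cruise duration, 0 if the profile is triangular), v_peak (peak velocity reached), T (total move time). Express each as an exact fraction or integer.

v_max²/a_max = 8²/4 = 16
56 ≥ 16 ⇒ cruise phase
t_a = 8/4 = 2; v_peak = 8
d_cruise = 56 − 16 = 40; t_c = 40/8 = 5
T = 2·2 + 5 = 9

t_a=2 t_c=5 v_peak=8 T=9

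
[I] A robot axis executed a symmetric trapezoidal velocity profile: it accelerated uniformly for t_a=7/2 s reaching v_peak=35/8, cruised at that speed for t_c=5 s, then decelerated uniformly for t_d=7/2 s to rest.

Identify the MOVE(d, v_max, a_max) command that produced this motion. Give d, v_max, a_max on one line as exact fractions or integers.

a_max = (35/8)/(7/2) = 5/4
d_a = ½·35/8·7/2 = 245/32; d_c = 35/8·5 = 175/8
d = 2·245/32 + 175/8 = 595/16
t_c = 5 > 0 → v_max = v_peak = 35/8

d=595/16 v_max=35/8 a_max=5/4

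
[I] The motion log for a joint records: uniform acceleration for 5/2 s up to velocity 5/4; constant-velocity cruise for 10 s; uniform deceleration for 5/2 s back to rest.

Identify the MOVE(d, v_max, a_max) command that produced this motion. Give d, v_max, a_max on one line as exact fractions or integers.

d=125/8 v_max=5/4 a_max=1/2

a_max = (5/4)/(5/2) = 1/2
d_a = ½·5/4·5/2 = 25/16; d_c = 5/4·10 = 25/2
d = 2·25/16 + 25/2 = 125/8
t_c = 10 > 0 → v_max = v_peak = 5/4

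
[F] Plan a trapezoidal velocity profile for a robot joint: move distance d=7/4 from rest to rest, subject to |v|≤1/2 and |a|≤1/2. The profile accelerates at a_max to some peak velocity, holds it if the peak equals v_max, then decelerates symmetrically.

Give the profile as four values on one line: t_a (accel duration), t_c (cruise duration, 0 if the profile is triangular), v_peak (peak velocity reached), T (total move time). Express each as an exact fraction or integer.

t_a=1 t_c=5/2 v_peak=1/2 T=9/2

(v_max)²/a_max = (1/2)²/(1/2) = 1/2
7/4 ≥ 1/2 → trapezoidal
t_a = (1/2)/(1/2) = 1; v_peak = 1/2
d_cruise = 7/4 − 1/2 = 5/4; t_c = (5/4)/(1/2) = 5/2
T = 2·1 + 5/2 = 9/2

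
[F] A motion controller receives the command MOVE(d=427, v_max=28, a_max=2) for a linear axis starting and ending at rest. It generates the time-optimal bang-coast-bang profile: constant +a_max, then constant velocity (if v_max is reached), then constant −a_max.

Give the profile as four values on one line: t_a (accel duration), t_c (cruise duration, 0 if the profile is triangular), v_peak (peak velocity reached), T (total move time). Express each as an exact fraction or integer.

vₘ²/aₘ = 28²/2 = 392
427 ≥ 392 so v_max reached
t_a = 28/2 = 14; v_peak = 28
d_cruise = 427 − 392 = 35; t_c = 35/28 = 5/4
T = 2·14 + 5/4 = 117/4

t_a=14 t_c=5/4 v_peak=28 T=117/4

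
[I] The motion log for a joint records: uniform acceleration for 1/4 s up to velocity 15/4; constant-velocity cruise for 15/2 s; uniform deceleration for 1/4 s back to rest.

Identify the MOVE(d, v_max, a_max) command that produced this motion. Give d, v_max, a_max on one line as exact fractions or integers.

a_max = (15/4)/(1/4) = 15
d_a = ½·15/4·1/4 = 15/32; d_c = 15/4·15/2 = 225/8
d = 2·15/32 + 225/8 = 465/16
t_c = 15/2 > 0 ⇒ limit active, v_max = 15/4

d=465/16 v_max=15/4 a_max=15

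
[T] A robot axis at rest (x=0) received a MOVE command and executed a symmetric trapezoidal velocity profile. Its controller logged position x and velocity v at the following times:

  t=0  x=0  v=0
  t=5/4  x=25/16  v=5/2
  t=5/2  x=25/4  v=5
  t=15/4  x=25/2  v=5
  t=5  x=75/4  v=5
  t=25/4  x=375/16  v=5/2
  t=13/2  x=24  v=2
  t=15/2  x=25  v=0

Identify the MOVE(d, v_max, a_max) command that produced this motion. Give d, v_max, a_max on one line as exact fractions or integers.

d=25 v_max=5 a_max=2

final state: t=15/2, x=25, v=0 → d = 25
a_max = (5/2−0)/(5/4−0) = 2
max v = 5 over t∈[5/2,5] → v_max = 5
check: 5·(5/2+5/2) = 25 ✓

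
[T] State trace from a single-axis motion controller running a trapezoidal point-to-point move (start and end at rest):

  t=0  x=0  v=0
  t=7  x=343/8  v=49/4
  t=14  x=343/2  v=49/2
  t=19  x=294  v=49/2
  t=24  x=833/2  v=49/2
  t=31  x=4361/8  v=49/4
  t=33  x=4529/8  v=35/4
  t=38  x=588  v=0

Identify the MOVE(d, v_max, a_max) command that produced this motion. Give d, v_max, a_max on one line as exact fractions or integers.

d=588 v_max=49/2 a_max=7/4

final state: t=38, x=588, v=0 → d = 588
a_max = (49/4−0)/(7−0) = 7/4
max v = 49/2 over t∈[14,24] → v_max = 49/2
check: 49/2·(14+10) = 588 ✓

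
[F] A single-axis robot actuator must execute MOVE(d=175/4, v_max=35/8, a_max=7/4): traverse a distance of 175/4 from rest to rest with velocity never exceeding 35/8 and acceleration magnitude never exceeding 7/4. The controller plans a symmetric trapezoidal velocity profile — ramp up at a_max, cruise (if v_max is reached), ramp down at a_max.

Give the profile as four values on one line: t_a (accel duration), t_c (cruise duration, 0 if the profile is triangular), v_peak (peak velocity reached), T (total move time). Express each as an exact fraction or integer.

t_a=5/2 t_c=15/2 v_peak=35/8 T=25/2

(v_max)²/a_max = (35/8)²/(7/4) = 175/16
175/4 ≥ 175/16 → trapezoidal
t_a = (35/8)/(7/4) = 5/2; v_peak = 35/8
d_cruise = 175/4 − 175/16 = 525/16; t_c = (525/16)/(35/8) = 15/2
T = 2·5/2 + 15/2 = 25/2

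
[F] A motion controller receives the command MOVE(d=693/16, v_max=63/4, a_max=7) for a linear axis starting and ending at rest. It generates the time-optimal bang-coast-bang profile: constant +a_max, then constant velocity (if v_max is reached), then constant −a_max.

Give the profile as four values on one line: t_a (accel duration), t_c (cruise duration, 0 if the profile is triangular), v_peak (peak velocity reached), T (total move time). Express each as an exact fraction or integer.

(v_max)²/a_max = (63/4)²/7 = 567/16
693/16 ≥ 567/16 ⇒ cruise phase
t_a = (63/4)/7 = 9/4; v_peak = 63/4
d_cruise = 693/16 − 567/16 = 63/8; t_c = (63/8)/(63/4) = 1/2
T = 2·9/4 + 1/2 = 5

t_a=9/4 t_c=1/2 v_peak=63/4 T=5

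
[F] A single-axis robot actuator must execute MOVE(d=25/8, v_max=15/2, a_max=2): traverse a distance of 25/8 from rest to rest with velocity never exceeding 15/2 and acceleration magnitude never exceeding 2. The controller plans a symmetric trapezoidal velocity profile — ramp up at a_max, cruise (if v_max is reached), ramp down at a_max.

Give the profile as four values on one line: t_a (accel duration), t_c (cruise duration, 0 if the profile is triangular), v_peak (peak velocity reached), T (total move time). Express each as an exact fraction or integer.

t_a=5/4 t_c=0 v_peak=5/2 T=5/2

vₘ²/aₘ = (15/2)²/2 = 225/8
25/8 < 225/8 → triangular
v_peak = √(25/8·2) = √(25/4) = 5/2
t_a = (5/2)/2 = 5/4; t_c = 0
T = 2·5/4 = 5/2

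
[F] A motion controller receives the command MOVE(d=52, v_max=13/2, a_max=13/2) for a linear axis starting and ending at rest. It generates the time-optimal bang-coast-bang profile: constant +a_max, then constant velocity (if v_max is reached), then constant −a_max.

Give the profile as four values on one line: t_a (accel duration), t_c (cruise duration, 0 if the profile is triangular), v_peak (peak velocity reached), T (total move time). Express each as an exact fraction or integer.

t_a=1 t_c=7 v_peak=13/2 T=9

v_max²/a_max = (13/2)²/(13/2) = 13/2
52 ≥ 13/2 ⇒ cruise phase
t_a = (13/2)/(13/2) = 1; v_peak = 13/2
d_cruise = 52 − 13/2 = 91/2; t_c = (91/2)/(13/2) = 7
T = 2·1 + 7 = 9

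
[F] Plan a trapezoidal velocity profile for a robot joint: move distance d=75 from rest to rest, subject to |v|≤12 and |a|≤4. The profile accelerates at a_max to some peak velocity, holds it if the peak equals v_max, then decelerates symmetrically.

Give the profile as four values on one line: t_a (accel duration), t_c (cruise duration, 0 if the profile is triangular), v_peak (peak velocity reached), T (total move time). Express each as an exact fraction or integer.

t_a=3 t_c=13/4 v_peak=12 T=37/4

(v_max)²/a_max = 12²/4 = 36
75 ≥ 36 → trapezoidal
t_a = 12/4 = 3; v_peak = 12
d_cruise = 75 − 36 = 39; t_c = 39/12 = 13/4
T = 2·3 + 13/4 = 37/4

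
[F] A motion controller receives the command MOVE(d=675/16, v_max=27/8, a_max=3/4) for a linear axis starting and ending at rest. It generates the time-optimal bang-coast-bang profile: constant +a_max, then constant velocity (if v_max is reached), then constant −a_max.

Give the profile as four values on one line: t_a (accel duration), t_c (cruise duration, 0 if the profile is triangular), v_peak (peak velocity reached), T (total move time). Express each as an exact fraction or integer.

t_a=9/2 t_c=8 v_peak=27/8 T=17

(v_max)²/a_max = (27/8)²/(3/4) = 243/16
675/16 ≥ 243/16 ⇒ cruise phase
t_a = (27/8)/(3/4) = 9/2; v_peak = 27/8
d_cruise = 675/16 − 243/16 = 27; t_c = 27/(27/8) = 8
T = 2·9/2 + 8 = 17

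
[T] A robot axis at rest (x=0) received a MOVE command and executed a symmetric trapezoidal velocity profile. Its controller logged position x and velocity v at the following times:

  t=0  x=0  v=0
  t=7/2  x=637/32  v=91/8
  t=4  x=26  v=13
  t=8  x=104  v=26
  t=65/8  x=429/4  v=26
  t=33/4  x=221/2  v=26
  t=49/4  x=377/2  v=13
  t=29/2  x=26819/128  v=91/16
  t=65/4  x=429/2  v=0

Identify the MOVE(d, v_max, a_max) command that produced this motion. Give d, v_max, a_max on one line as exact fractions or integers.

final state: t=65/4, x=429/2, v=0 → d = 429/2
a_max = (91/8−0)/(7/2−0) = 13/4
max v = 26 over t∈[8,33/4] → v_max = 26
check: 26·(8+1/4) = 429/2 ✓

d=429/2 v_max=26 a_max=13/4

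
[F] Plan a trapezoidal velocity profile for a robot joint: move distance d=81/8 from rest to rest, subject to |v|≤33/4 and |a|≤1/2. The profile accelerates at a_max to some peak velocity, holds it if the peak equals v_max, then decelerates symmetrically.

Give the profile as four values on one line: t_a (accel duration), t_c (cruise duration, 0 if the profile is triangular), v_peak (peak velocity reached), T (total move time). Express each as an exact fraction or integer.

t_a=9/2 t_c=0 v_peak=9/4 T=9

v_max²/a_max = (33/4)²/(1/2) = 1089/8
81/8 < 1089/8 → triangular
v_peak = √(81/8·1/2) = √(81/16) = 9/4
t_a = (9/4)/(1/2) = 9/2; t_c = 0
T = 2·9/2 = 9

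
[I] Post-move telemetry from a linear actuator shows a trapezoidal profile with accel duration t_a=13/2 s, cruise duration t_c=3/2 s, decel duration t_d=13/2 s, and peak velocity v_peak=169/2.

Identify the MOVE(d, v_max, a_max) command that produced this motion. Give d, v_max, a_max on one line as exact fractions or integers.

d=676 v_max=169/2 a_max=13

a_max = (169/2)/(13/2) = 13
d_a = ½·169/2·13/2 = 2197/8; d_c = 169/2·3/2 = 507/4
d = 2·2197/8 + 507/4 = 676
t_c = 3/2 > 0 so v_max = 169/2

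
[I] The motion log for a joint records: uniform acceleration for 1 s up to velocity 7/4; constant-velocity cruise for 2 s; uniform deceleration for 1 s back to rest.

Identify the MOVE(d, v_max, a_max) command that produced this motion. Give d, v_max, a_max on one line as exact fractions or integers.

d=21/4 v_max=7/4 a_max=7/4

a_max = (7/4)/1 = 7/4
d_a = ½·7/4·1 = 7/8; d_c = 7/4·2 = 7/2
d = 2·7/8 + 7/2 = 21/4
t_c = 2 > 0 so v_max = 7/4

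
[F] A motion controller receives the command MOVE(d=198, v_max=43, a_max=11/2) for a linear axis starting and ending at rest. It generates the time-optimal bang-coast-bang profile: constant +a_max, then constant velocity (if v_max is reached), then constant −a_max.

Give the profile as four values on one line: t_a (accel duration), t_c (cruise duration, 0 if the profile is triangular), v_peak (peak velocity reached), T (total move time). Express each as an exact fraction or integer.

t_a=6 t_c=0 v_peak=33 T=12

v_max²/a_max = 43²/(11/2) = 3698/11
198 < 3698/11 → triangular
v_peak = √(198·11/2) = √1089 = 33
t_a = 33/(11/2) = 6; t_c = 0
T = 2·6 = 12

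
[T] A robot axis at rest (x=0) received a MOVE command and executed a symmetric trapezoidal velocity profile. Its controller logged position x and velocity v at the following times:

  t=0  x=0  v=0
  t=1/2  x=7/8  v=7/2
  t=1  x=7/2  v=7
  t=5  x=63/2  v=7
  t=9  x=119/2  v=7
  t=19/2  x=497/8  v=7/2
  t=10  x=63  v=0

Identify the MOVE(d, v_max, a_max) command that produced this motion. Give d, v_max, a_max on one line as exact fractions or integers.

d=63 v_max=7 a_max=7

final state: t=10, x=63, v=0 → d = 63
a_max = (7/2−0)/(1/2−0) = 7
max v = 7 over t∈[1,9] → v_max = 7
check: 7·(1+8) = 63 ✓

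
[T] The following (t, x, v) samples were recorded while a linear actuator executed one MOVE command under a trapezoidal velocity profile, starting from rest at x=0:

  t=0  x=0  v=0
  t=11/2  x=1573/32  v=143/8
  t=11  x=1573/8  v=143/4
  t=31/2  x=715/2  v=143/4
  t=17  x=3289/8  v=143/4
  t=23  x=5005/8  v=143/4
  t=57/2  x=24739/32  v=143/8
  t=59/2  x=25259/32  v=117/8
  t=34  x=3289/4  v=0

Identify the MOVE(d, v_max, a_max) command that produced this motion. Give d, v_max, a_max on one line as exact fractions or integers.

d=3289/4 v_max=143/4 a_max=13/4

final state: t=34, x=3289/4, v=0 → d = 3289/4
a_max = (143/8−0)/(11/2−0) = 13/4
max v = 143/4 over t∈[11,23] → v_max = 143/4
check: 143/4·(11+12) = 3289/4 ✓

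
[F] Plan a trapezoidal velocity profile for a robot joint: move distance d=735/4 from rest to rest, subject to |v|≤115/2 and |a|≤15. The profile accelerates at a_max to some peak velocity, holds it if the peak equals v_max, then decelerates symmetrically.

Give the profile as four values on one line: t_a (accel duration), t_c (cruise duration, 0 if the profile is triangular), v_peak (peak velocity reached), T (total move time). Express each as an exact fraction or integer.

v_max²/a_max = (115/2)²/15 = 2645/12
735/4 < 2645/12 so t_c = 0
v_peak = √(735/4·15) = √(11025/4) = 105/2
t_a = (105/2)/15 = 7/2; t_c = 0
T = 2·7/2 = 7

t_a=7/2 t_c=0 v_peak=105/2 T=7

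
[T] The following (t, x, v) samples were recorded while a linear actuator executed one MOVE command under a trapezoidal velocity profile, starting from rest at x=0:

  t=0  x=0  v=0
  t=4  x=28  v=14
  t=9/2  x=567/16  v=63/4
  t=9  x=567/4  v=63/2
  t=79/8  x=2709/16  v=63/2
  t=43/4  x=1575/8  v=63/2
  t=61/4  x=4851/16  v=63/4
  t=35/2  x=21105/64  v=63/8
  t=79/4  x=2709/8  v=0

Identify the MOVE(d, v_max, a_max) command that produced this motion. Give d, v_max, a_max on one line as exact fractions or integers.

d=2709/8 v_max=63/2 a_max=7/2

final state: t=79/4, x=2709/8, v=0 → d = 2709/8
a_max = (14−0)/(4−0) = 7/2
max v = 63/2 over t∈[9,43/4] → v_max = 63/2
check: 63/2·(9+7/4) = 2709/8 ✓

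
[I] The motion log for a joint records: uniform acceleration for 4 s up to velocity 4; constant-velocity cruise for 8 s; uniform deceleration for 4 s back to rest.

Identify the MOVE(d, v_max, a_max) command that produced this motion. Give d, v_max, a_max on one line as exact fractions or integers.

d=48 v_max=4 a_max=1

a_max = 4/4 = 1
d_a = ½·4·4 = 8; d_c = 4·8 = 32
d = 2·8 + 32 = 48
t_c = 8 > 0 → v_max = v_peak = 4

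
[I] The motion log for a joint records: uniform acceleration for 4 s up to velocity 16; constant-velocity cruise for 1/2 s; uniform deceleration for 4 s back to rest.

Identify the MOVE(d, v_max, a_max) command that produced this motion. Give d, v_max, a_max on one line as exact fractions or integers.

d=72 v_max=16 a_max=4

a_max = 16/4 = 4
d_a = ½·16·4 = 32; d_c = 16·1/2 = 8
d = 2·32 + 8 = 72
t_c = 1/2 > 0 so v_max = 16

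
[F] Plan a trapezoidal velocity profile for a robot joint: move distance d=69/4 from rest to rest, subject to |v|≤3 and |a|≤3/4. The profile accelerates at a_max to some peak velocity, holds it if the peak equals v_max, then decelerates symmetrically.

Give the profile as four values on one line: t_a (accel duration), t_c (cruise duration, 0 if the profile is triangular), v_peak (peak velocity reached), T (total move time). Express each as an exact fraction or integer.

t_a=4 t_c=7/4 v_peak=3 T=39/4

vₘ²/aₘ = 3²/(3/4) = 12
69/4 ≥ 12 → trapezoidal
t_a = 3/(3/4) = 4; v_peak = 3
d_cruise = 69/4 − 12 = 21/4; t_c = (21/4)/3 = 7/4
T = 2·4 + 7/4 = 39/4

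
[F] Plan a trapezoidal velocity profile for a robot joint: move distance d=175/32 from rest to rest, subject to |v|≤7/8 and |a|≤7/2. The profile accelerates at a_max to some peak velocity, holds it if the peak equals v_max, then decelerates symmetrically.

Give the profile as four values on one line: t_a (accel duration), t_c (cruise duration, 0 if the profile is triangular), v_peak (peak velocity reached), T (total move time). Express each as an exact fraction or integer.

t_a=1/4 t_c=6 v_peak=7/8 T=13/2

(v_max)²/a_max = (7/8)²/(7/2) = 7/32
175/32 ≥ 7/32 ⇒ cruise phase
t_a = (7/8)/(7/2) = 1/4; v_peak = 7/8
d_cruise = 175/32 − 7/32 = 21/4; t_c = (21/4)/(7/8) = 6
T = 2·1/4 + 6 = 13/2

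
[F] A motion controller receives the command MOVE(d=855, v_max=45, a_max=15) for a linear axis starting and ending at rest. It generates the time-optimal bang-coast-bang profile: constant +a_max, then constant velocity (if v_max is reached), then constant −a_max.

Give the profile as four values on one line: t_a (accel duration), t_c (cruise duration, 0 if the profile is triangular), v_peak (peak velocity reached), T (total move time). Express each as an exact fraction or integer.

(v_max)²/a_max = 45²/15 = 135
855 ≥ 135 so v_max reached
t_a = 45/15 = 3; v_peak = 45
d_cruise = 855 − 135 = 720; t_c = 720/45 = 16
T = 2·3 + 16 = 22

t_a=3 t_c=16 v_peak=45 T=22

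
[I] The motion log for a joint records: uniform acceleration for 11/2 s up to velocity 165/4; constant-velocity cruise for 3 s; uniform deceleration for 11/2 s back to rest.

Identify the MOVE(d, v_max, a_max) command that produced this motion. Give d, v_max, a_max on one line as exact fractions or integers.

a_max = (165/4)/(11/2) = 15/2
d_a = ½·165/4·11/2 = 1815/16; d_c = 165/4·3 = 495/4
d = 2·1815/16 + 495/4 = 2805/8
t_c = 3 > 0 → v_max = v_peak = 165/4

d=2805/8 v_max=165/4 a_max=15/2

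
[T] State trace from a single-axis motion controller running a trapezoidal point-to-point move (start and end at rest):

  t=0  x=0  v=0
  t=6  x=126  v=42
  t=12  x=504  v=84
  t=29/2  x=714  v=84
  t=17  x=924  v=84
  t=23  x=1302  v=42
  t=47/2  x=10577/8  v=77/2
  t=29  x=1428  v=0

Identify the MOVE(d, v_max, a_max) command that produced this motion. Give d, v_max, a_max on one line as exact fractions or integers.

final state: t=29, x=1428, v=0 → d = 1428
a_max = (42−0)/(6−0) = 7
max v = 84 over t∈[12,17] → v_max = 84
check: 84·(12+5) = 1428 ✓

d=1428 v_max=84 a_max=7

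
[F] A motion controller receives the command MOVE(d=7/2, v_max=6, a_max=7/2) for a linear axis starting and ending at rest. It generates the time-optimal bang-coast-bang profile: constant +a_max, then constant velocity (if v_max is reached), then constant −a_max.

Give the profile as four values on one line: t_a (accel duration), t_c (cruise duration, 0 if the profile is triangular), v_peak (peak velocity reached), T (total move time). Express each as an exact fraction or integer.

(v_max)²/a_max = 6²/(7/2) = 72/7
7/2 < 72/7 ⇒ no cruise
v_peak = √(7/2·7/2) = √(49/4) = 7/2
t_a = (7/2)/(7/2) = 1; t_c = 0
T = 2·1 = 2

t_a=1 t_c=0 v_peak=7/2 T=2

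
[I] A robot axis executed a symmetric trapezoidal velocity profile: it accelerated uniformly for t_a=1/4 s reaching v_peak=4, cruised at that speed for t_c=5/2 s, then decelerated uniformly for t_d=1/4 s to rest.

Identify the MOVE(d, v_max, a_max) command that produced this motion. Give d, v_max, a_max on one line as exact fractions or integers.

d=11 v_max=4 a_max=16

a_max = 4/(1/4) = 16
d_a = ½·4·1/4 = 1/2; d_c = 4·5/2 = 10
d = 2·1/2 + 10 = 11
t_c = 5/2 > 0 → v_max = v_peak = 4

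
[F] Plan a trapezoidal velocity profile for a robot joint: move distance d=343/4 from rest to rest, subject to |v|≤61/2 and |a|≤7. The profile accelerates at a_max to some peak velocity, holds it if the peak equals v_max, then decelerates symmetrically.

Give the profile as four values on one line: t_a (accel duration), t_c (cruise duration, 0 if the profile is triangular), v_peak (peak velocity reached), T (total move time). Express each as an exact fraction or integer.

t_a=7/2 t_c=0 v_peak=49/2 T=7

vₘ²/aₘ = (61/2)²/7 = 3721/28
343/4 < 3721/28 → triangular
v_peak = √(343/4·7) = √(2401/4) = 49/2
t_a = (49/2)/7 = 7/2; t_c = 0
T = 2·7/2 = 7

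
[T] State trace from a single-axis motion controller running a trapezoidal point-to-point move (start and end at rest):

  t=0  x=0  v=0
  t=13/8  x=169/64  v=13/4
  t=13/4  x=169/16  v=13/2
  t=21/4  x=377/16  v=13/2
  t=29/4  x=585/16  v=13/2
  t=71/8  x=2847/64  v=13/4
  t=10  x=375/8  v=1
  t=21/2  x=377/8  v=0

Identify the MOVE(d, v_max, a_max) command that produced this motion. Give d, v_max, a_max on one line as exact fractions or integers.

final state: t=21/2, x=377/8, v=0 → d = 377/8
a_max = (13/4−0)/(13/8−0) = 2
max v = 13/2 over t∈[13/4,29/4] → v_max = 13/2
check: 13/2·(13/4+4) = 377/8 ✓

d=377/8 v_max=13/2 a_max=2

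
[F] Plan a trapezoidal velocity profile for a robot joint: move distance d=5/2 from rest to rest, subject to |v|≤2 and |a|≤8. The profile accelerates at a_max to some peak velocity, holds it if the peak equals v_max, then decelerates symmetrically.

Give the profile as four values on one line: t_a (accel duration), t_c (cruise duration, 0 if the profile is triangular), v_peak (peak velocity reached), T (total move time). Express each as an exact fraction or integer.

v_max²/a_max = 2²/8 = 1/2
5/2 ≥ 1/2 ⇒ cruise phase
t_a = 2/8 = 1/4; v_peak = 2
d_cruise = 5/2 − 1/2 = 2; t_c = 2/2 = 1
T = 2·1/4 + 1 = 3/2

t_a=1/4 t_c=1 v_peak=2 T=3/2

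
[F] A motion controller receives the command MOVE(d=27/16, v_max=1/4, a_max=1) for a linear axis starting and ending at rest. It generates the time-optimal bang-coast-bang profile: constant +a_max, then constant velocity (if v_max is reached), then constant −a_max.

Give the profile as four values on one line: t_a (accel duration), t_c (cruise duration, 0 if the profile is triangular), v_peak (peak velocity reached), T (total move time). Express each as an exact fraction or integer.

v_max²/a_max = (1/4)²/1 = 1/16
27/16 ≥ 1/16 so v_max reached
t_a = (1/4)/1 = 1/4; v_peak = 1/4
d_cruise = 27/16 − 1/16 = 13/8; t_c = (13/8)/(1/4) = 13/2
T = 2·1/4 + 13/2 = 7

t_a=1/4 t_c=13/2 v_peak=1/4 T=7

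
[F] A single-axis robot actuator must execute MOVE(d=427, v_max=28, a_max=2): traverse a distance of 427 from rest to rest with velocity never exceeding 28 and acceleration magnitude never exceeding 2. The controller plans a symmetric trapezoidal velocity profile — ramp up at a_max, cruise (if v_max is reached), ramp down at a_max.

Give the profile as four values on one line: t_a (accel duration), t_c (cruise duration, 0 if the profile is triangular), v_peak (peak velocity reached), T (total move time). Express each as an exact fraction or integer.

t_a=14 t_c=5/4 v_peak=28 T=117/4

vₘ²/aₘ = 28²/2 = 392
427 ≥ 392 → trapezoidal
t_a = 28/2 = 14; v_peak = 28
d_cruise = 427 − 392 = 35; t_c = 35/28 = 5/4
T = 2·14 + 5/4 = 117/4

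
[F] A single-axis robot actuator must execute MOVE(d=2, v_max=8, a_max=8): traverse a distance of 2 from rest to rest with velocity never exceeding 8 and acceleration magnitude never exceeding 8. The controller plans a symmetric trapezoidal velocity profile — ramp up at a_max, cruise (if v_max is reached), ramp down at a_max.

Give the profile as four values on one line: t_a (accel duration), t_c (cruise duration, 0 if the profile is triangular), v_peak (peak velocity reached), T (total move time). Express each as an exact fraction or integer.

t_a=1/2 t_c=0 v_peak=4 T=1

vₘ²/aₘ = 8²/8 = 8
2 < 8 ⇒ no cruise
v_peak = √(2·8) = √16 = 4
t_a = 4/8 = 1/2; t_c = 0
T = 2·1/2 = 1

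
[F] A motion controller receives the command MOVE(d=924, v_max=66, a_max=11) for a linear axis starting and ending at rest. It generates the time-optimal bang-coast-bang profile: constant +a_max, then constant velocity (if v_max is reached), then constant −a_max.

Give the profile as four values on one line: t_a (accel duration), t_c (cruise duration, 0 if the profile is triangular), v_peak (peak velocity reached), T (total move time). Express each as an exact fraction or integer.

v_max²/a_max = 66²/11 = 396
924 ≥ 396 ⇒ cruise phase
t_a = 66/11 = 6; v_peak = 66
d_cruise = 924 − 396 = 528; t_c = 528/66 = 8
T = 2·6 + 8 = 20

t_a=6 t_c=8 v_peak=66 T=20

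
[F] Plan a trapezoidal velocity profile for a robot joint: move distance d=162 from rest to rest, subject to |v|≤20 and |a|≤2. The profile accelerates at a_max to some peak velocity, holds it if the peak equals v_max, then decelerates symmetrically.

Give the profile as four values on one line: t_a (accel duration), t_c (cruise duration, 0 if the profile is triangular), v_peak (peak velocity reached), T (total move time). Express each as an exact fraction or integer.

vₘ²/aₘ = 20²/2 = 200
162 < 200 ⇒ no cruise
v_peak = √(162·2) = √324 = 18
t_a = 18/2 = 9; t_c = 0
T = 2·9 = 18

t_a=9 t_c=0 v_peak=18 T=18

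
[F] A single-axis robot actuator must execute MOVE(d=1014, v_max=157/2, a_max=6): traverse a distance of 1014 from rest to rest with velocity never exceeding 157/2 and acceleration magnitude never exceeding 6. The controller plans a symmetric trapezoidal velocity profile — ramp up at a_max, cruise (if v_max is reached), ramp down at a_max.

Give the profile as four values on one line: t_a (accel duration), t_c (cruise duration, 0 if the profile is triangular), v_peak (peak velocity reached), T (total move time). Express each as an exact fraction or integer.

vₘ²/aₘ = (157/2)²/6 = 24649/24
1014 < 24649/24 so t_c = 0
v_peak = √(1014·6) = √6084 = 78
t_a = 78/6 = 13; t_c = 0
T = 2·13 = 26

t_a=13 t_c=0 v_peak=78 T=26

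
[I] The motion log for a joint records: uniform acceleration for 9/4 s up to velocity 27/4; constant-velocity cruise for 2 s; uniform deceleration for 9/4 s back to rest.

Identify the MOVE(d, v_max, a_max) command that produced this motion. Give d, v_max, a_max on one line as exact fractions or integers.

a_max = (27/4)/(9/4) = 3
d_a = ½·27/4·9/4 = 243/32; d_c = 27/4·2 = 27/2
d = 2·243/32 + 27/2 = 459/16
t_c = 2 > 0 → v_max = v_peak = 27/4

d=459/16 v_max=27/4 a_max=3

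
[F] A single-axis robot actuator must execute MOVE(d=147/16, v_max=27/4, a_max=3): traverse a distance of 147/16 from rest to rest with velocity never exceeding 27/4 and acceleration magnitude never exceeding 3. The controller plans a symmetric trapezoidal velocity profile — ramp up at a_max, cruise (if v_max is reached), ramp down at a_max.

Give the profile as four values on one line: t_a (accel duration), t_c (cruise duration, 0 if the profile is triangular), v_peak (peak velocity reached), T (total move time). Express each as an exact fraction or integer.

t_a=7/4 t_c=0 v_peak=21/4 T=7/2

vₘ²/aₘ = (27/4)²/3 = 243/16
147/16 < 243/16 so t_c = 0
v_peak = √(147/16·3) = √(441/16) = 21/4
t_a = (21/4)/3 = 7/4; t_c = 0
T = 2·7/4 = 7/2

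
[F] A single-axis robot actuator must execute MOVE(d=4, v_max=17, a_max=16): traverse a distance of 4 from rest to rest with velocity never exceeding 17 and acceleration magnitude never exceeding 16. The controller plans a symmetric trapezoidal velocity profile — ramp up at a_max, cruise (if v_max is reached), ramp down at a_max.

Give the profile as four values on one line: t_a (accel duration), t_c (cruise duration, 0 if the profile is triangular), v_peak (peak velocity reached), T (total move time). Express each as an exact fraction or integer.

vₘ²/aₘ = 17²/16 = 289/16
4 < 289/16 → triangular
v_peak = √(4·16) = √64 = 8
t_a = 8/16 = 1/2; t_c = 0
T = 2·1/2 = 1

t_a=1/2 t_c=0 v_peak=8 T=1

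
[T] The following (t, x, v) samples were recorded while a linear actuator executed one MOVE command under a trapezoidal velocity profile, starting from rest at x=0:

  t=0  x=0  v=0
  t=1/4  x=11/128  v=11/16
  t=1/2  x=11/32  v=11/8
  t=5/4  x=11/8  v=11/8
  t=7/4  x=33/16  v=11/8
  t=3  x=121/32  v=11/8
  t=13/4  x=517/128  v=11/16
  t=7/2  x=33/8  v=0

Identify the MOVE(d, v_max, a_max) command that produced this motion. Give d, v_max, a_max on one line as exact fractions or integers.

final state: t=7/2, x=33/8, v=0 → d = 33/8
a_max = (11/16−0)/(1/4−0) = 11/4
max v = 11/8 over t∈[1/2,3] → v_max = 11/8
check: 11/8·(1/2+5/2) = 33/8 ✓

d=33/8 v_max=11/8 a_max=11/4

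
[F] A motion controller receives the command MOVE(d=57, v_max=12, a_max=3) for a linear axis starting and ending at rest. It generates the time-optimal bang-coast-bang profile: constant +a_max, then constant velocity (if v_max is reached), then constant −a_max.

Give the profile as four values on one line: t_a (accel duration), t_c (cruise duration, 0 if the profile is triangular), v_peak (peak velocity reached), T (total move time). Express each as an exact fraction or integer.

(v_max)²/a_max = 12²/3 = 48
57 ≥ 48 → trapezoidal
t_a = 12/3 = 4; v_peak = 12
d_cruise = 57 − 48 = 9; t_c = 9/12 = 3/4
T = 2·4 + 3/4 = 35/4

t_a=4 t_c=3/4 v_peak=12 T=35/4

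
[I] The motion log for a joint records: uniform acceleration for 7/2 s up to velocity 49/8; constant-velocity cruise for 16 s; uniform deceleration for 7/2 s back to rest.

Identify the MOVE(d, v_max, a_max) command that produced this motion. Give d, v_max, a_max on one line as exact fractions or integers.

a_max = (49/8)/(7/2) = 7/4
d_a = ½·49/8·7/2 = 343/32; d_c = 49/8·16 = 98
d = 2·343/32 + 98 = 1911/16
t_c = 16 > 0 → v_max = v_peak = 49/8

d=1911/16 v_max=49/8 a_max=7/4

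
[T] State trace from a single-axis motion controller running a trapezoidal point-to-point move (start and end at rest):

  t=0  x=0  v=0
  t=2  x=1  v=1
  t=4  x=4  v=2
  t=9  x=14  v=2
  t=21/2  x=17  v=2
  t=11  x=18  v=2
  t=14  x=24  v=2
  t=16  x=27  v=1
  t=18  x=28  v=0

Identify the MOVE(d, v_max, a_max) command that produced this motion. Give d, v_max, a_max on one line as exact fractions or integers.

d=28 v_max=2 a_max=1/2

final state: t=18, x=28, v=0 → d = 28
a_max = (1−0)/(2−0) = 1/2
max v = 2 over t∈[4,14] → v_max = 2
check: 2·(4+10) = 28 ✓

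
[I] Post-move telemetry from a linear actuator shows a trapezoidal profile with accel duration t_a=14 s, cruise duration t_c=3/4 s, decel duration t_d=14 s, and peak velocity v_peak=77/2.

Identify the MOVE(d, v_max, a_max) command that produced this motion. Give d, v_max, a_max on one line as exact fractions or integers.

a_max = (77/2)/14 = 11/4
d_a = ½·77/2·14 = 539/2; d_c = 77/2·3/4 = 231/8
d = 2·539/2 + 231/8 = 4543/8
t_c = 3/4 > 0 → v_max = v_peak = 77/2

d=4543/8 v_max=77/2 a_max=11/4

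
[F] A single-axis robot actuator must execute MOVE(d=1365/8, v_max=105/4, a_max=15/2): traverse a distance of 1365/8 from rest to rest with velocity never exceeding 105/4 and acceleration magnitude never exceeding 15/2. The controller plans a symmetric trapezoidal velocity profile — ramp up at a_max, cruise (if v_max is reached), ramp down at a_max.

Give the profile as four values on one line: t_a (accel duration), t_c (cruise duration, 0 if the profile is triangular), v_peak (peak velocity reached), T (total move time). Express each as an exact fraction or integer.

(v_max)²/a_max = (105/4)²/(15/2) = 735/8
1365/8 ≥ 735/8 so v_max reached
t_a = (105/4)/(15/2) = 7/2; v_peak = 105/4
d_cruise = 1365/8 − 735/8 = 315/4; t_c = (315/4)/(105/4) = 3
T = 2·7/2 + 3 = 10

t_a=7/2 t_c=3 v_peak=105/4 T=10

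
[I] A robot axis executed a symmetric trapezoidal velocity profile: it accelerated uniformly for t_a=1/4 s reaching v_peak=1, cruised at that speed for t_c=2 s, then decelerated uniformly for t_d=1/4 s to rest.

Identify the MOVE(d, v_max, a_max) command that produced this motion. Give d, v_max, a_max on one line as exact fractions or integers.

a_max = 1/(1/4) = 4
d_a = ½·1·1/4 = 1/8; d_c = 1·2 = 2
d = 2·1/8 + 2 = 9/4
t_c = 2 > 0 → v_max = v_peak = 1

d=9/4 v_max=1 a_max=4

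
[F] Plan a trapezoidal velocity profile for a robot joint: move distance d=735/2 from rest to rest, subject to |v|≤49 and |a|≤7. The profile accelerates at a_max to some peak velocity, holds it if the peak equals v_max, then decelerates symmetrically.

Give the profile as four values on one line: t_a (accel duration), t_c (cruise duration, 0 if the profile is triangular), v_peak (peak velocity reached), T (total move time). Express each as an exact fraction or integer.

t_a=7 t_c=1/2 v_peak=49 T=29/2

(v_max)²/a_max = 49²/7 = 343
735/2 ≥ 343 ⇒ cruise phase
t_a = 49/7 = 7; v_peak = 49
d_cruise = 735/2 − 343 = 49/2; t_c = (49/2)/49 = 1/2
T = 2·7 + 1/2 = 29/2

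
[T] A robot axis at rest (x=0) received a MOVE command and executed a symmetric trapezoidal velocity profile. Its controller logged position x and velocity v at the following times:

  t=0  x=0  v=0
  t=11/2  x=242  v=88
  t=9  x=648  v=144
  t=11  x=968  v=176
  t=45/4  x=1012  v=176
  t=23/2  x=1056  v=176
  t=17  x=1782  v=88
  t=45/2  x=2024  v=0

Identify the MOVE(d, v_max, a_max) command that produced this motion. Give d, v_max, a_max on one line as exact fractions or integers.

d=2024 v_max=176 a_max=16

final state: t=45/2, x=2024, v=0 → d = 2024
a_max = (88−0)/(11/2−0) = 16
max v = 176 over t∈[11,23/2] → v_max = 176
check: 176·(11+1/2) = 2024 ✓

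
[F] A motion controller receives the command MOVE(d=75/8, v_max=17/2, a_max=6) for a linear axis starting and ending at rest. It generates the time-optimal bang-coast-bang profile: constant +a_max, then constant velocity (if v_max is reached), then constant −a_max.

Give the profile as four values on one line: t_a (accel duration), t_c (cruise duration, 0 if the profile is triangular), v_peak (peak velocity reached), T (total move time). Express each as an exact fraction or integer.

(v_max)²/a_max = (17/2)²/6 = 289/24
75/8 < 289/24 → triangular
v_peak = √(75/8·6) = √(225/4) = 15/2
t_a = (15/2)/6 = 5/4; t_c = 0
T = 2·5/4 = 5/2

t_a=5/4 t_c=0 v_peak=15/2 T=5/2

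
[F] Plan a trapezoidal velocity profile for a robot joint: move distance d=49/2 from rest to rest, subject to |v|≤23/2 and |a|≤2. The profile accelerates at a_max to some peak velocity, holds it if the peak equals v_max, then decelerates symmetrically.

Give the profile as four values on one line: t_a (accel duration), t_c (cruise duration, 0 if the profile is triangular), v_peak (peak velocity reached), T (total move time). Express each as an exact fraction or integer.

t_a=7/2 t_c=0 v_peak=7 T=7

vₘ²/aₘ = (23/2)²/2 = 529/8
49/2 < 529/8 → triangular
v_peak = √(49/2·2) = √49 = 7
t_a = 7/2; t_c = 0
T = 2·7/2 = 7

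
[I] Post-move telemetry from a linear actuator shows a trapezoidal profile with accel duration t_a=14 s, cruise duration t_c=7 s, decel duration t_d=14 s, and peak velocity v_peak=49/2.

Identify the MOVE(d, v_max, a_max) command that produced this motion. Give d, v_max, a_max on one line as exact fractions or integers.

a_max = (49/2)/14 = 7/4
d_a = ½·49/2·14 = 343/2; d_c = 49/2·7 = 343/2
d = 2·343/2 + 343/2 = 1029/2
t_c = 7 > 0 ⇒ limit active, v_max = 49/2

d=1029/2 v_max=49/2 a_max=7/4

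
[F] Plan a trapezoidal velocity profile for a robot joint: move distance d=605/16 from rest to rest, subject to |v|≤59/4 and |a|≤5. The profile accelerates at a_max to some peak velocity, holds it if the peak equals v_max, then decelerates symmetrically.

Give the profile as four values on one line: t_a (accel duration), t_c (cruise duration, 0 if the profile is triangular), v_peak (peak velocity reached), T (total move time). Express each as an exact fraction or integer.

t_a=11/4 t_c=0 v_peak=55/4 T=11/2

(v_max)²/a_max = (59/4)²/5 = 3481/80
605/16 < 3481/80 → triangular
v_peak = √(605/16·5) = √(3025/16) = 55/4
t_a = (55/4)/5 = 11/4; t_c = 0
T = 2·11/4 = 11/2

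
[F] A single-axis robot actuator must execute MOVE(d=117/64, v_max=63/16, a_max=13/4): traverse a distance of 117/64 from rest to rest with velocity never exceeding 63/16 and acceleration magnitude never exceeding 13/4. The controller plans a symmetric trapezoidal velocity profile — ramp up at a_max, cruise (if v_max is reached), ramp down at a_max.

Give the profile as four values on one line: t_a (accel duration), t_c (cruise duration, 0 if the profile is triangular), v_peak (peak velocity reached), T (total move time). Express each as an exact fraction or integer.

t_a=3/4 t_c=0 v_peak=39/16 T=3/2

v_max²/a_max = (63/16)²/(13/4) = 3969/832
117/64 < 3969/832 so t_c = 0
v_peak = √(117/64·13/4) = √(1521/256) = 39/16
t_a = (39/16)/(13/4) = 3/4; t_c = 0
T = 2·3/4 = 3/2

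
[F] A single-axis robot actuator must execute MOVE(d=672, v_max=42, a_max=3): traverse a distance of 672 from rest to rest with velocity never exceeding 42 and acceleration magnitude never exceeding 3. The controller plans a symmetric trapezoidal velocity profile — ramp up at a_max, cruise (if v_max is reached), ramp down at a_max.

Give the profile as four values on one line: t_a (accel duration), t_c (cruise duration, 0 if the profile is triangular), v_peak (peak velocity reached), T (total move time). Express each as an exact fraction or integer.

(v_max)²/a_max = 42²/3 = 588
672 ≥ 588 so v_max reached
t_a = 42/3 = 14; v_peak = 42
d_cruise = 672 − 588 = 84; t_c = 84/42 = 2
T = 2·14 + 2 = 30

t_a=14 t_c=2 v_peak=42 T=30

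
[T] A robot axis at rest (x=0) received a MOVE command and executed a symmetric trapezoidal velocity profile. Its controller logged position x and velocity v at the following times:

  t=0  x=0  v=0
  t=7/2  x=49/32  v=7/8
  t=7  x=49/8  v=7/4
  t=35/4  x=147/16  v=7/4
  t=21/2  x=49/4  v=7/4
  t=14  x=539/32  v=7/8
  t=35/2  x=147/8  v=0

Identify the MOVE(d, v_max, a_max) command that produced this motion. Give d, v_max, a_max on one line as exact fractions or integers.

d=147/8 v_max=7/4 a_max=1/4

final state: t=35/2, x=147/8, v=0 → d = 147/8
a_max = (7/8−0)/(7/2−0) = 1/4
max v = 7/4 over t∈[7,21/2] → v_max = 7/4
check: 7/4·(7+7/2) = 147/8 ✓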